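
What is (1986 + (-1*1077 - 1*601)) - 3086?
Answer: -2778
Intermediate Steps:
(1986 + (-1*1077 - 1*601)) - 3086 = (1986 + (-1077 - 601)) - 3086 = (1986 - 1678) - 3086 = 308 - 3086 = -2778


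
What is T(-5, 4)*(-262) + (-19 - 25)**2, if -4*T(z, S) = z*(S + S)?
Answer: -684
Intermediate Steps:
T(z, S) = -S*z/2 (T(z, S) = -z*(S + S)/4 = -z*2*S/4 = -S*z/2)
T(-5, 4)*(-262) + (-19 - 25)**2 = -1/2*4*(-5)*(-262) + (-19 - 25)**2 = 10*(-262) + (-44)**2 = -2620 + 1936 = -684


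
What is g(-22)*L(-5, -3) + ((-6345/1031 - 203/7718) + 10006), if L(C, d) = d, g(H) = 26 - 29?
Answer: 79642758867/7957258 ≈ 10009.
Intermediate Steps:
g(H) = -3
g(-22)*L(-5, -3) + ((-6345/1031 - 203/7718) + 10006) = -3*(-3) + ((-6345/1031 - 203/7718) + 10006) = 9 + ((-6345*1/1031 - 203*1/7718) + 10006) = 9 + ((-6345/1031 - 203/7718) + 10006) = 9 + (-49180003/7957258 + 10006) = 9 + 79571143545/7957258 = 79642758867/7957258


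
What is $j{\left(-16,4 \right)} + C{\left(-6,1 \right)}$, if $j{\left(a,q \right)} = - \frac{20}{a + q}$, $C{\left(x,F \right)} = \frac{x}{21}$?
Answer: $\frac{29}{21} \approx 1.381$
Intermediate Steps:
$C{\left(x,F \right)} = \frac{x}{21}$ ($C{\left(x,F \right)} = x \frac{1}{21} = \frac{x}{21}$)
$j{\left(-16,4 \right)} + C{\left(-6,1 \right)} = - \frac{20}{-16 + 4} + \frac{1}{21} \left(-6\right) = - \frac{20}{-12} - \frac{2}{7} = \left(-20\right) \left(- \frac{1}{12}\right) - \frac{2}{7} = \frac{5}{3} - \frac{2}{7} = \frac{29}{21}$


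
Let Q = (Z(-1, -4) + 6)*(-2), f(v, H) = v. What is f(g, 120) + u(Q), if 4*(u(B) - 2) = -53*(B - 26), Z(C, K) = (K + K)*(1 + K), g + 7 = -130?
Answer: 2009/2 ≈ 1004.5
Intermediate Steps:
g = -137 (g = -7 - 130 = -137)
Z(C, K) = 2*K*(1 + K) (Z(C, K) = (2*K)*(1 + K) = 2*K*(1 + K))
Q = -60 (Q = (2*(-4)*(1 - 4) + 6)*(-2) = (2*(-4)*(-3) + 6)*(-2) = (24 + 6)*(-2) = 30*(-2) = -60)
u(B) = 693/2 - 53*B/4 (u(B) = 2 + (-53*(B - 26))/4 = 2 + (-53*(-26 + B))/4 = 2 + (1378 - 53*B)/4 = 2 + (689/2 - 53*B/4) = 693/2 - 53*B/4)
f(g, 120) + u(Q) = -137 + (693/2 - 53/4*(-60)) = -137 + (693/2 + 795) = -137 + 2283/2 = 2009/2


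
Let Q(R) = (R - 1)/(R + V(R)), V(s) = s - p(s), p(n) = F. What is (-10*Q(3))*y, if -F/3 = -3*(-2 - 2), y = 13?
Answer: -130/21 ≈ -6.1905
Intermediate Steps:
F = -36 (F = -(-9)*(-2 - 2) = -(-9)*(-4) = -3*12 = -36)
p(n) = -36
V(s) = 36 + s (V(s) = s - 1*(-36) = s + 36 = 36 + s)
Q(R) = (-1 + R)/(36 + 2*R) (Q(R) = (R - 1)/(R + (36 + R)) = (-1 + R)/(36 + 2*R))
(-10*Q(3))*y = -5*(-1 + 3)/(18 + 3)*13 = -5*2/21*13 = -10*1/21*13 = -10/21*13 = -130/21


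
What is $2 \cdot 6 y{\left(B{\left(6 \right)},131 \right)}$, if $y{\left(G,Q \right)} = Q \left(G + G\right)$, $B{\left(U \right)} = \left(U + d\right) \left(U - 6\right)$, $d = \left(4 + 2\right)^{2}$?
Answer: $0$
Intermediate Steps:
$d = 36$ ($d = 6^{2} = 36$)
$B{\left(U \right)} = \left(-6 + U\right) \left(36 + U\right)$ ($B{\left(U \right)} = \left(U + 36\right) \left(U - 6\right) = \left(36 + U\right) \left(-6 + U\right) = \left(-6 + U\right) \left(36 + U\right)$)
$y{\left(G,Q \right)} = 2 G Q$ ($y{\left(G,Q \right)} = Q 2 G = 2 G Q$)
$2 \cdot 6 y{\left(B{\left(6 \right)},131 \right)} = 2 \cdot 6 \cdot 2 \left(-216 + 6^{2} + 30 \cdot 6\right) 131 = 12 \cdot 2 \left(-216 + 36 + 180\right) 131 = 12 \cdot 2 \cdot 0 \cdot 131 = 12 \cdot 0 = 0$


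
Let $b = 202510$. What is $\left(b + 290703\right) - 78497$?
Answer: $414716$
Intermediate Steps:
$\left(b + 290703\right) - 78497 = \left(202510 + 290703\right) - 78497 = 493213 - 78497 = 414716$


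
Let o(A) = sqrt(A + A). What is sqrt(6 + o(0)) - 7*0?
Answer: sqrt(6) ≈ 2.4495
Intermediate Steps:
o(A) = sqrt(2)*sqrt(A) (o(A) = sqrt(2*A) = sqrt(2)*sqrt(A))
sqrt(6 + o(0)) - 7*0 = sqrt(6 + sqrt(2)*sqrt(0)) - 7*0 = sqrt(6 + sqrt(2)*0) + 0 = sqrt(6 + 0) + 0 = sqrt(6) + 0 = sqrt(6)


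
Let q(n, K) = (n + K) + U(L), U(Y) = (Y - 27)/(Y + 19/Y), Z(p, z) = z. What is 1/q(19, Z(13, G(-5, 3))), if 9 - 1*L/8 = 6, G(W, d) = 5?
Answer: 595/14208 ≈ 0.041878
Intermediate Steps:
L = 24 (L = 72 - 8*6 = 72 - 48 = 24)
U(Y) = (-27 + Y)/(Y + 19/Y)
q(n, K) = -72/595 + K + n (q(n, K) = (n + K) + 24*(-27 + 24)/(19 + 24**2) = (K + n) + 24*(-3)/(19 + 576) = (K + n) + 24*(-3)/595 = (K + n) + 24*(1/595)*(-3) = (K + n) - 72/595 = -72/595 + K + n)
1/q(19, Z(13, G(-5, 3))) = 1/(-72/595 + 5 + 19) = 1/(14208/595) = 595/14208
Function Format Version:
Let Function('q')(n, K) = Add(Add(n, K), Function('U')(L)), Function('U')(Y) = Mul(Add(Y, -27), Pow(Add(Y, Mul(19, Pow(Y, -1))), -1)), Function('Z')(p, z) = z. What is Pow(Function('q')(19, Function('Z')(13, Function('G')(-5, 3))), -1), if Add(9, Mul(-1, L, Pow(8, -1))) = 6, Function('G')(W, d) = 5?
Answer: Rational(595, 14208) ≈ 0.041878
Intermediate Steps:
L = 24 (L = Add(72, Mul(-8, 6)) = Add(72, -48) = 24)
Function('U')(Y) = Mul(Pow(Add(Y, Mul(19, Pow(Y, -1))), -1), Add(-27, Y)) (Function('U')(Y) = Mul(Add(-27, Y), Pow(Add(Y, Mul(19, Pow(Y, -1))), -1)) = Mul(Pow(Add(Y, Mul(19, Pow(Y, -1))), -1), Add(-27, Y)))
Function('q')(n, K) = Add(Rational(-72, 595), K, n) (Function('q')(n, K) = Add(Add(n, K), Mul(24, Pow(Add(19, Pow(24, 2)), -1), Add(-27, 24))) = Add(Add(K, n), Mul(24, Pow(Add(19, 576), -1), -3)) = Add(Add(K, n), Mul(24, Pow(595, -1), -3)) = Add(Add(K, n), Mul(24, Rational(1, 595), -3)) = Add(Add(K, n), Rational(-72, 595)) = Add(Rational(-72, 595), K, n))
Pow(Function('q')(19, Function('Z')(13, Function('G')(-5, 3))), -1) = Pow(Add(Rational(-72, 595), 5, 19), -1) = Pow(Rational(14208, 595), -1) = Rational(595, 14208)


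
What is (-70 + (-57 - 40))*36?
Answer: -6012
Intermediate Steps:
(-70 + (-57 - 40))*36 = (-70 - 97)*36 = -167*36 = -6012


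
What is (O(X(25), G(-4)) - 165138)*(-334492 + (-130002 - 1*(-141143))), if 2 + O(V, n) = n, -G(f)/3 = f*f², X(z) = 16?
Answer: 53336100748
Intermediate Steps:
G(f) = -3*f³ (G(f) = -3*f*f² = -3*f³)
O(V, n) = -2 + n
(O(X(25), G(-4)) - 165138)*(-334492 + (-130002 - 1*(-141143))) = ((-2 - 3*(-4)³) - 165138)*(-334492 + (-130002 - 1*(-141143))) = ((-2 - 3*(-64)) - 165138)*(-334492 + (-130002 + 141143)) = ((-2 + 192) - 165138)*(-334492 + 11141) = (190 - 165138)*(-323351) = -164948*(-323351) = 53336100748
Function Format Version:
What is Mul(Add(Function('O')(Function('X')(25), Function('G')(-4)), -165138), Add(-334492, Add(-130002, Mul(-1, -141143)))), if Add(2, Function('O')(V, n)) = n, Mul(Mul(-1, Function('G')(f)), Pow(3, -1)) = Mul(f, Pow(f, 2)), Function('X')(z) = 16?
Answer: 53336100748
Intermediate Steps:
Function('G')(f) = Mul(-3, Pow(f, 3)) (Function('G')(f) = Mul(-3, Mul(f, Pow(f, 2))) = Mul(-3, Pow(f, 3)))
Function('O')(V, n) = Add(-2, n)
Mul(Add(Function('O')(Function('X')(25), Function('G')(-4)), -165138), Add(-334492, Add(-130002, Mul(-1, -141143)))) = Mul(Add(Add(-2, Mul(-3, Pow(-4, 3))), -165138), Add(-334492, Add(-130002, Mul(-1, -141143)))) = Mul(Add(Add(-2, Mul(-3, -64)), -165138), Add(-334492, Add(-130002, 141143))) = Mul(Add(Add(-2, 192), -165138), Add(-334492, 11141)) = Mul(Add(190, -165138), -323351) = Mul(-164948, -323351) = 53336100748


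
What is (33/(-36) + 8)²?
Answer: 7225/144 ≈ 50.174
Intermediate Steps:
(33/(-36) + 8)² = (33*(-1/36) + 8)² = (-11/12 + 8)² = (85/12)² = 7225/144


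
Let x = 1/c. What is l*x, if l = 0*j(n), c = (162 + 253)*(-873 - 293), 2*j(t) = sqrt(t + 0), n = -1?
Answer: 0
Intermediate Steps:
j(t) = sqrt(t)/2 (j(t) = sqrt(t + 0)/2 = sqrt(t)/2)
c = -483890 (c = 415*(-1166) = -483890)
l = 0 (l = 0*(sqrt(-1)/2) = 0*(I/2) = 0)
x = -1/483890 (x = 1/(-483890) = -1/483890 ≈ -2.0666e-6)
l*x = 0*(-1/483890) = 0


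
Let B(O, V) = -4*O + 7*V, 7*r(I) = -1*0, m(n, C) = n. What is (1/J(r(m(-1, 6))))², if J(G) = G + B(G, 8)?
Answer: 1/3136 ≈ 0.00031888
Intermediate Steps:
r(I) = 0 (r(I) = (-1*0)/7 = (⅐)*0 = 0)
J(G) = 56 - 3*G (J(G) = G + (-4*G + 7*8) = G + (-4*G + 56) = G + (56 - 4*G) = 56 - 3*G)
(1/J(r(m(-1, 6))))² = (1/(56 - 3*0))² = (1/(56 + 0))² = (1/56)² = 1/3136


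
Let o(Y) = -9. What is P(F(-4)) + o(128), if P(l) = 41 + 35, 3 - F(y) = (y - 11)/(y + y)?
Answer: 67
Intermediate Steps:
F(y) = 3 - (-11 + y)/(2*y) (F(y) = 3 - (y - 11)/(y + y) = 3 - (-11 + y)/(2*y))
P(l) = 76
P(F(-4)) + o(128) = 76 - 9 = 67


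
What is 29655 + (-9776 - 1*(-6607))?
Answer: 26486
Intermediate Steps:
29655 + (-9776 - 1*(-6607)) = 29655 + (-9776 + 6607) = 29655 - 3169 = 26486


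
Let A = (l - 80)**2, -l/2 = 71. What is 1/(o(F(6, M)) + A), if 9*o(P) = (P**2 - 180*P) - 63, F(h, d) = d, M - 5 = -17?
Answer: 1/49533 ≈ 2.0189e-5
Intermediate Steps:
M = -12 (M = 5 - 17 = -12)
l = -142 (l = -2*71 = -142)
o(P) = -7 - 20*P + P**2/9 (o(P) = ((P**2 - 180*P) - 63)/9 = (-63 + P**2 - 180*P)/9 = -7 - 20*P + P**2/9)
A = 49284 (A = (-142 - 80)**2 = (-222)**2 = 49284)
1/(o(F(6, M)) + A) = 1/((-7 - 20*(-12) + (1/9)*(-12)**2) + 49284) = 1/((-7 + 240 + (1/9)*144) + 49284) = 1/((-7 + 240 + 16) + 49284) = 1/(249 + 49284) = 1/49533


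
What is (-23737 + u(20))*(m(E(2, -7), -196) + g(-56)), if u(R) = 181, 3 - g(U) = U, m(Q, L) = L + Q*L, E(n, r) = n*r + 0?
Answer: -61410492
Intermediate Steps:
E(n, r) = n*r
m(Q, L) = L + L*Q
g(U) = 3 - U
(-23737 + u(20))*(m(E(2, -7), -196) + g(-56)) = (-23737 + 181)*(-196*(1 + 2*(-7)) + (3 - 1*(-56))) = -23556*(-196*(1 - 14) + (3 + 56)) = -23556*(-196*(-13) + 59) = -23556*(2548 + 59) = -23556*2607 = -61410492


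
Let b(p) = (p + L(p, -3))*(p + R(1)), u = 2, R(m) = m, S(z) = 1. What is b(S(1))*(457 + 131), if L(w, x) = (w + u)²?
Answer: 11760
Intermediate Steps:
L(w, x) = (2 + w)² (L(w, x) = (w + 2)² = (2 + w)²)
b(p) = (1 + p)*(p + (2 + p)²) (b(p) = (p + (2 + p)²)*(p + 1) = (p + (2 + p)²)*(1 + p) = (1 + p)*(p + (2 + p)²))
b(S(1))*(457 + 131) = (4 + 1³ + 6*1² + 9*1)*(457 + 131) = (4 + 1 + 6*1 + 9)*588 = (4 + 1 + 6 + 9)*588 = 20*588 = 11760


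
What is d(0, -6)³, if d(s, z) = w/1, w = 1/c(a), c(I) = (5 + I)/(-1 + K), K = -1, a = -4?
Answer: -8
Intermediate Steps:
c(I) = -5/2 - I/2 (c(I) = (5 + I)/(-1 - 1) = (5 + I)/(-2) = (5 + I)*(-½) = -5/2 - I/2)
w = -2 (w = 1/(-5/2 - ½*(-4)) = 1/(-5/2 + 2) = 1/(-½) = -2)
d(s, z) = -2 (d(s, z) = -2/1 = -2*1 = -2)
d(0, -6)³ = (-2)³ = -8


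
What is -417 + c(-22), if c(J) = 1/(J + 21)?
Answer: -418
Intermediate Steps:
c(J) = 1/(21 + J)
-417 + c(-22) = -417 + 1/(21 - 22) = -417 + 1/(-1) = -417 - 1 = -418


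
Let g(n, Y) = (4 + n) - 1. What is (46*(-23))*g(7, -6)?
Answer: -10580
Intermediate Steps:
g(n, Y) = 3 + n
(46*(-23))*g(7, -6) = (46*(-23))*(3 + 7) = -1058*10 = -10580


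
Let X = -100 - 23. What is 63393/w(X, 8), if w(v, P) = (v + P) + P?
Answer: -63393/107 ≈ -592.46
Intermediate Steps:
X = -123
w(v, P) = v + 2*P (w(v, P) = (P + v) + P = v + 2*P)
63393/w(X, 8) = 63393/(-123 + 2*8) = 63393/(-123 + 16) = 63393/(-107) = 63393*(-1/107) = -63393/107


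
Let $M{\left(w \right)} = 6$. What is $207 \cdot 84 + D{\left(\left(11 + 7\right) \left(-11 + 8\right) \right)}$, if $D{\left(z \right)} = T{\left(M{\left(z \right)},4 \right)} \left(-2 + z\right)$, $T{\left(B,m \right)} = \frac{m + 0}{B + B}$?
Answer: $\frac{52108}{3} \approx 17369.0$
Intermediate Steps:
$T{\left(B,m \right)} = \frac{m}{2 B}$
$D{\left(z \right)} = - \frac{2}{3} + \frac{z}{3}$ ($D{\left(z \right)} = \frac{1}{2} \cdot 4 \cdot \frac{1}{6} \left(-2 + z\right) = \frac{-2 + z}{3} = - \frac{2}{3} + \frac{z}{3}$)
$207 \cdot 84 + D{\left(\left(11 + 7\right) \left(-11 + 8\right) \right)} = 207 \cdot 84 + \left(- \frac{2}{3} + \frac{\left(11 + 7\right) \left(-11 + 8\right)}{3}\right) = 17388 + \left(- \frac{2}{3} + \frac{18 \left(-3\right)}{3}\right) = 17388 + \left(- \frac{2}{3} + \frac{1}{3} \left(-54\right)\right) = 17388 - \frac{56}{3} = \frac{52108}{3}$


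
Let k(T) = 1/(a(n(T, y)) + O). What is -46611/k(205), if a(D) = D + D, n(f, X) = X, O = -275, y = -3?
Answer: 13097691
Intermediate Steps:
a(D) = 2*D
k(T) = -1/281 (k(T) = 1/(2*(-3) - 275) = 1/(-6 - 275) = 1/(-281) = -1/281)
-46611/k(205) = -46611/(-1/281) = -46611*(-281) = 13097691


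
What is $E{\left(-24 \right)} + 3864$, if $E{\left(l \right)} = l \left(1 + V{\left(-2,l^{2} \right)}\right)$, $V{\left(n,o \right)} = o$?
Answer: $-9984$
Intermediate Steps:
$E{\left(l \right)} = l \left(1 + l^{2}\right)$
$E{\left(-24 \right)} + 3864 = \left(-24 + \left(-24\right)^{3}\right) + 3864 = \left(-24 - 13824\right) + 3864 = -13848 + 3864 = -9984$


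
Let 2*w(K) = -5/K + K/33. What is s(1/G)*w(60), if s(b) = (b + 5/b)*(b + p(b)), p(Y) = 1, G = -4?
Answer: -18549/1408 ≈ -13.174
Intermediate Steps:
w(K) = -5/(2*K) + K/66 (w(K) = (-5/K + K/33)/2 = -5/(2*K) + K/66)
s(b) = (1 + b)*(b + 5/b) (s(b) = (b + 5/b)*(b + 1) = (b + 5/b)*(1 + b) = (1 + b)*(b + 5/b))
s(1/G)*w(60) = (5 + 1/(-4) + (1/(-4))**2 + 5/(1/(-4)))*((1/66)*(-165 + 60**2)/60) = (5 - 1/4 + (-1/4)**2 + 5/(-1/4))*((1/66)*(1/60)*(-165 + 3600)) = (5 - 1/4 + 1/16 + 5*(-4))*((1/66)*(1/60)*3435) = (5 - 1/4 + 1/16 - 20)*(229/264) = -243/16*229/264 = -18549/1408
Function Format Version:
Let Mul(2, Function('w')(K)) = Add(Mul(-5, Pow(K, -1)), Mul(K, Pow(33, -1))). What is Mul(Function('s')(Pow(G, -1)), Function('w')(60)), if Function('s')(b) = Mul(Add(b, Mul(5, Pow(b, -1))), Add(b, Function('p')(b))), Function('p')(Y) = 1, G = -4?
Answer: Rational(-18549, 1408) ≈ -13.174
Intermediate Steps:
Function('w')(K) = Add(Mul(Rational(-5, 2), Pow(K, -1)), Mul(Rational(1, 66), K)) (Function('w')(K) = Mul(Rational(1, 2), Add(Mul(-5, Pow(K, -1)), Mul(K, Pow(33, -1)))) = Mul(Rational(1, 2), Add(Mul(-5, Pow(K, -1)), Mul(K, Rational(1, 33)))) = Mul(Rational(1, 2), Add(Mul(-5, Pow(K, -1)), Mul(Rational(1, 33), K))) = Add(Mul(Rational(-5, 2), Pow(K, -1)), Mul(Rational(1, 66), K)))
Function('s')(b) = Mul(Add(1, b), Add(b, Mul(5, Pow(b, -1)))) (Function('s')(b) = Mul(Add(b, Mul(5, Pow(b, -1))), Add(b, 1)) = Mul(Add(b, Mul(5, Pow(b, -1))), Add(1, b)) = Mul(Add(1, b), Add(b, Mul(5, Pow(b, -1)))))
Mul(Function('s')(Pow(G, -1)), Function('w')(60)) = Mul(Add(5, Pow(-4, -1), Pow(Pow(-4, -1), 2), Mul(5, Pow(Pow(-4, -1), -1))), Mul(Rational(1, 66), Pow(60, -1), Add(-165, Pow(60, 2)))) = Mul(Add(5, Rational(-1, 4), Pow(Rational(-1, 4), 2), Mul(5, Pow(Rational(-1, 4), -1))), Mul(Rational(1, 66), Rational(1, 60), Add(-165, 3600))) = Mul(Add(5, Rational(-1, 4), Rational(1, 16), Mul(5, -4)), Mul(Rational(1, 66), Rational(1, 60), 3435)) = Mul(Add(5, Rational(-1, 4), Rational(1, 16), -20), Rational(229, 264)) = Mul(Rational(-243, 16), Rational(229, 264)) = Rational(-18549, 1408)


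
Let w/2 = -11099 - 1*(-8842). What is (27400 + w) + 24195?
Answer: 47081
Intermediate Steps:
w = -4514 (w = 2*(-11099 - 1*(-8842)) = 2*(-11099 + 8842) = 2*(-2257) = -4514)
(27400 + w) + 24195 = (27400 - 4514) + 24195 = 22886 + 24195 = 47081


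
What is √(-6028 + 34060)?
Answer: 8*√438 ≈ 167.43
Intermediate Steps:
√(-6028 + 34060) = √28032 = 8*√438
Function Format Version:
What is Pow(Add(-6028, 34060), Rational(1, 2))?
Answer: Mul(8, Pow(438, Rational(1, 2))) ≈ 167.43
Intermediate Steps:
Pow(Add(-6028, 34060), Rational(1, 2)) = Pow(28032, Rational(1, 2)) = Mul(8, Pow(438, Rational(1, 2)))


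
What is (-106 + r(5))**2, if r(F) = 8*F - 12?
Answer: 6084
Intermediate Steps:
r(F) = -12 + 8*F
(-106 + r(5))**2 = (-106 + (-12 + 8*5))**2 = (-106 + (-12 + 40))**2 = (-106 + 28)**2 = (-78)**2 = 6084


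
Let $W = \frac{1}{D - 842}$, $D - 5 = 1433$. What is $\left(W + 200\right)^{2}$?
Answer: $\frac{14208878401}{355216} \approx 40001.0$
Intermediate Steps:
$D = 1438$ ($D = 5 + 1433 = 1438$)
$W = \frac{1}{596}$ ($W = \frac{1}{1438 - 842} = \frac{1}{596} \approx 0.0016779$)
$\left(W + 200\right)^{2} = \left(\frac{1}{596} + 200\right)^{2} = \left(\frac{119201}{596}\right)^{2} = \frac{14208878401}{355216}$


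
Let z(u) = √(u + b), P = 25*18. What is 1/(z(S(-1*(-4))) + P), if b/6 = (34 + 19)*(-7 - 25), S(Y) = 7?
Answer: 450/212669 - I*√10169/212669 ≈ 0.002116 - 0.00047417*I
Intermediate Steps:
P = 450
b = -10176 (b = 6*((34 + 19)*(-7 - 25)) = 6*(53*(-32)) = 6*(-1696) = -10176)
z(u) = √(-10176 + u) (z(u) = √(u - 10176) = √(-10176 + u))
1/(z(S(-1*(-4))) + P) = 1/(√(-10176 + 7) + 450) = 1/(√(-10169) + 450) = 1/(I*√10169 + 450) = 1/(450 + I*√10169)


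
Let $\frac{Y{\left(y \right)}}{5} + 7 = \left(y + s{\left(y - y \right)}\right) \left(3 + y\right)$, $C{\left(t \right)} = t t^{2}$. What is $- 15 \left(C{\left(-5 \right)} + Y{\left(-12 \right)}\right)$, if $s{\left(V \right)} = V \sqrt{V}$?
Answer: $-5700$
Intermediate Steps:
$s{\left(V \right)} = V^{\frac{3}{2}}$
$C{\left(t \right)} = t^{3}$
$Y{\left(y \right)} = -35 + 5 y \left(3 + y\right)$ ($Y{\left(y \right)} = -35 + 5 \left(y + \left(y - y\right)^{\frac{3}{2}}\right) \left(3 + y\right) = -35 + 5 \left(y + 0^{\frac{3}{2}}\right) \left(3 + y\right) = -35 + 5 \left(y + 0\right) \left(3 + y\right) = -35 + 5 y \left(3 + y\right)$)
$- 15 \left(C{\left(-5 \right)} + Y{\left(-12 \right)}\right) = - 15 \left(\left(-5\right)^{3} + \left(-35 + 5 \left(-12\right)^{2} + 15 \left(-12\right)\right)\right) = - 15 \left(-125 - -505\right) = - 15 \left(-125 + 505\right) = \left(-15\right) 380 = -5700$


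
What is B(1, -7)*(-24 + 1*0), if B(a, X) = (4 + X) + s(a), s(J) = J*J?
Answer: 48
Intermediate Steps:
s(J) = J**2
B(a, X) = 4 + X + a**2 (B(a, X) = (4 + X) + a**2 = 4 + X + a**2)
B(1, -7)*(-24 + 1*0) = (4 - 7 + 1**2)*(-24 + 1*0) = (4 - 7 + 1)*(-24 + 0) = -2*(-24) = 48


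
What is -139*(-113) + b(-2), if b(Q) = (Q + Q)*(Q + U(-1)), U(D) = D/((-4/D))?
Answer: 15716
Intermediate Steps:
U(D) = -D²/4 (U(D) = D*(-D/4) = -D²/4)
b(Q) = 2*Q*(-¼ + Q) (b(Q) = (Q + Q)*(Q - ¼*(-1)²) = (2*Q)*(Q - ¼*1) = (2*Q)*(Q - ¼) = (2*Q)*(-¼ + Q) = 2*Q*(-¼ + Q))
-139*(-113) + b(-2) = -139*(-113) + (½)*(-2)*(-1 + 4*(-2)) = 15707 + (½)*(-2)*(-1 - 8) = 15707 + (½)*(-2)*(-9) = 15707 + 9 = 15716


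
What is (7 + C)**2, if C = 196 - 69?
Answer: 17956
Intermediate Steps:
C = 127
(7 + C)**2 = (7 + 127)**2 = 134**2 = 17956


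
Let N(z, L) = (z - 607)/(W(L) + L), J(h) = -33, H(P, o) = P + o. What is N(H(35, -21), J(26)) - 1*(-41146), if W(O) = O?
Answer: 2716229/66 ≈ 41155.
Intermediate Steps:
N(z, L) = (-607 + z)/(2*L) (N(z, L) = (z - 607)/(L + L) = (-607 + z)/((2*L)) = (-607 + z)*(1/(2*L)) = (-607 + z)/(2*L))
N(H(35, -21), J(26)) - 1*(-41146) = (½)*(-607 + (35 - 21))/(-33) - 1*(-41146) = (½)*(-1/33)*(-607 + 14) + 41146 = (½)*(-1/33)*(-593) + 41146 = 593/66 + 41146 = 2716229/66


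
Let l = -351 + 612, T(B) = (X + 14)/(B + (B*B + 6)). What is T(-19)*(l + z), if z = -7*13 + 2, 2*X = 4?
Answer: 688/87 ≈ 7.9080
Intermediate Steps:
X = 2 (X = (½)*4 = 2)
z = -89 (z = -91 + 2 = -89)
T(B) = 16/(6 + B + B²) (T(B) = (2 + 14)/(B + (B*B + 6)) = 16/(B + (B² + 6)) = 16/(B + (6 + B²)) = 16/(6 + B + B²))
l = 261
T(-19)*(l + z) = (16/(6 - 19 + (-19)²))*(261 - 89) = (16/(6 - 19 + 361))*172 = (16/348)*172 = (16*(1/348))*172 = (4/87)*172 = 688/87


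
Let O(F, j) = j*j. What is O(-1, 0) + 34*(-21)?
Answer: -714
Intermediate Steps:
O(F, j) = j²
O(-1, 0) + 34*(-21) = 0² + 34*(-21) = 0 - 714 = -714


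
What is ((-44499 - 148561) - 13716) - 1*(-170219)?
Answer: -36557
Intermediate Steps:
((-44499 - 148561) - 13716) - 1*(-170219) = (-193060 - 13716) + 170219 = -206776 + 170219 = -36557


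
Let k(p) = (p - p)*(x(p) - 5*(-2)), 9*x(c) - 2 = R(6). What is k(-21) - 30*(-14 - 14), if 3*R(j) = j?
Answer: 840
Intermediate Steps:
R(j) = j/3
x(c) = 4/9 (x(c) = 2/9 + ((1/3)*6)/9 = 2/9 + (1/9)*2 = 2/9 + 2/9 = 4/9)
k(p) = 0 (k(p) = (p - p)*(4/9 - 5*(-2)) = 0*(4/9 + 10) = 0*(94/9) = 0)
k(-21) - 30*(-14 - 14) = 0 - 30*(-14 - 14) = 0 - 30*(-28) = 0 + 840 = 840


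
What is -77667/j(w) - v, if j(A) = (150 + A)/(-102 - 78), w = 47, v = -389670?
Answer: 90745050/197 ≈ 4.6064e+5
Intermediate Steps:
j(A) = -⅚ - A/180 (j(A) = (150 + A)/(-180) = (150 + A)*(-1/180) = -⅚ - A/180)
-77667/j(w) - v = -77667/(-⅚ - 1/180*47) - 1*(-389670) = -77667/(-⅚ - 47/180) + 389670 = -77667/(-197/180) + 389670 = -77667*(-180/197) + 389670 = 13980060/197 + 389670 = 90745050/197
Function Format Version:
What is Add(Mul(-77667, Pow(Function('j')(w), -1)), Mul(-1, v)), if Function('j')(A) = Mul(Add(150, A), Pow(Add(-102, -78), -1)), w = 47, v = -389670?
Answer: Rational(90745050, 197) ≈ 4.6064e+5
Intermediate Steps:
Function('j')(A) = Add(Rational(-5, 6), Mul(Rational(-1, 180), A)) (Function('j')(A) = Mul(Add(150, A), Pow(-180, -1)) = Mul(Add(150, A), Rational(-1, 180)) = Add(Rational(-5, 6), Mul(Rational(-1, 180), A)))
Add(Mul(-77667, Pow(Function('j')(w), -1)), Mul(-1, v)) = Add(Mul(-77667, Pow(Add(Rational(-5, 6), Mul(Rational(-1, 180), 47)), -1)), Mul(-1, -389670)) = Add(Mul(-77667, Pow(Add(Rational(-5, 6), Rational(-47, 180)), -1)), 389670) = Add(Mul(-77667, Pow(Rational(-197, 180), -1)), 389670) = Add(Mul(-77667, Rational(-180, 197)), 389670) = Add(Rational(13980060, 197), 389670) = Rational(90745050, 197)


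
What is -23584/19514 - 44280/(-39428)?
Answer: -747614/8743159 ≈ -0.085508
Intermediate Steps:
-23584/19514 - 44280/(-39428) = -23584*1/19514 - 44280*(-1/39428) = -1072/887 + 11070/9857 = -747614/8743159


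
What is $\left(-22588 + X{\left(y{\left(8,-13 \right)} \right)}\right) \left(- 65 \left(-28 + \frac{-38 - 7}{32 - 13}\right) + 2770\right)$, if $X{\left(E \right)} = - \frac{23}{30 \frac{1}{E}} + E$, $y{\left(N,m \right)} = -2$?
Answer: $-107158497$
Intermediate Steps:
$X{\left(E \right)} = \frac{7 E}{30}$ ($X{\left(E \right)} = - 23 \frac{E}{30} + E = - \frac{23 E}{30} + E = \frac{7 E}{30}$)
$\left(-22588 + X{\left(y{\left(8,-13 \right)} \right)}\right) \left(- 65 \left(-28 + \frac{-38 - 7}{32 - 13}\right) + 2770\right) = \left(-22588 + \frac{7}{30} \left(-2\right)\right) \left(- 65 \left(-28 + \frac{-38 - 7}{32 - 13}\right) + 2770\right) = \left(-22588 - \frac{7}{15}\right) \left(- 65 \left(-28 - \frac{45}{19}\right) + 2770\right) = - \frac{338827 \left(- 65 \left(-28 - \frac{45}{19}\right) + 2770\right)}{15} = - \frac{338827 \left(\left(-65\right) \left(- \frac{577}{19}\right) + 2770\right)}{15} = - \frac{338827 \left(\frac{37505}{19} + 2770\right)}{15} = \left(- \frac{338827}{15}\right) \frac{90135}{19} = -107158497$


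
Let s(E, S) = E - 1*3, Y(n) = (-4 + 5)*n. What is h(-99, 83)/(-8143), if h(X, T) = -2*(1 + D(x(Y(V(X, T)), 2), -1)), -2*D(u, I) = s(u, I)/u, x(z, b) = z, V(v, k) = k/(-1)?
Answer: 80/675869 ≈ 0.00011837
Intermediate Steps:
V(v, k) = -k (V(v, k) = k*(-1) = -k)
Y(n) = n (Y(n) = 1*n = n)
s(E, S) = -3 + E (s(E, S) = E - 3 = -3 + E)
D(u, I) = -(-3 + u)/(2*u)
h(X, T) = -2 + (3 + T)/T (h(X, T) = -2*(1 + (3 - (-1)*T)/(2*((-T)))) = -2*(1 + (-1/T)*(3 + T)/2) = -2*(1 - (3 + T)/(2*T)) = -2 + (3 + T)/T)
h(-99, 83)/(-8143) = ((3 - 1*83)/83)/(-8143) = ((3 - 83)/83)*(-1/8143) = ((1/83)*(-80))*(-1/8143) = -80/83*(-1/8143) = 80/675869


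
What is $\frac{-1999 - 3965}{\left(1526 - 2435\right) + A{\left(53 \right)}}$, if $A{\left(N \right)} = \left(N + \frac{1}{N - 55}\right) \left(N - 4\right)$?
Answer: $- \frac{3976}{1109} \approx -3.5852$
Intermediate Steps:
$A{\left(N \right)} = \left(-4 + N\right) \left(N + \frac{1}{-55 + N}\right)$ ($A{\left(N \right)} = \left(N + \frac{1}{-55 + N}\right) \left(-4 + N\right) = \left(-4 + N\right) \left(N + \frac{1}{-55 + N}\right)$)
$\frac{-1999 - 3965}{\left(1526 - 2435\right) + A{\left(53 \right)}} = \frac{-1999 - 3965}{\left(1526 - 2435\right) + \frac{-4 + 53^{3} - 59 \cdot 53^{2} + 221 \cdot 53}{-55 + 53}} = - \frac{5964}{\left(1526 - 2435\right) + \frac{-4 + 148877 - 165731 + 11713}{-2}} = - \frac{5964}{-909 - \frac{-4 + 148877 - 165731 + 11713}{2}} = - \frac{5964}{-909 - - \frac{5145}{2}} = - \frac{5964}{-909 + \frac{5145}{2}} = - \frac{5964}{\frac{3327}{2}} = \left(-5964\right) \frac{2}{3327} = - \frac{3976}{1109}$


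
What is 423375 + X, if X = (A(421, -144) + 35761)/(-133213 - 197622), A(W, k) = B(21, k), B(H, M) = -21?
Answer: 28013446477/66167 ≈ 4.2338e+5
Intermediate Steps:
A(W, k) = -21
X = -7148/66167 (X = (-21 + 35761)/(-133213 - 197622) = 35740/(-330835) = 35740*(-1/330835) = -7148/66167 ≈ -0.10803)
423375 + X = 423375 - 7148/66167 = 28013446477/66167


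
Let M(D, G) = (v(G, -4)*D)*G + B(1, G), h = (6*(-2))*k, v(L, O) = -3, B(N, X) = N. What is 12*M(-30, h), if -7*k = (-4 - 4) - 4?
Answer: -155436/7 ≈ -22205.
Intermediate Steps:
k = 12/7 (k = -((-4 - 4) - 4)/7 = -(-8 - 4)/7 = -⅐*(-12) = 12/7 ≈ 1.7143)
h = -144/7 (h = (6*(-2))*(12/7) = -12*12/7 = -144/7 ≈ -20.571)
M(D, G) = 1 - 3*D*G (M(D, G) = (-3*D)*G + 1 = -3*D*G + 1 = 1 - 3*D*G)
12*M(-30, h) = 12*(1 - 3*(-30)*(-144/7)) = 12*(1 - 12960/7) = 12*(-12953/7) = -155436/7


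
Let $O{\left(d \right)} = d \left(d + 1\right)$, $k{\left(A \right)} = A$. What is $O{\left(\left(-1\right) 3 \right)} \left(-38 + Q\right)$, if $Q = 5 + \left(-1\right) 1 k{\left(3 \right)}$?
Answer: $-216$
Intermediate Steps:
$O{\left(d \right)} = d \left(1 + d\right)$
$Q = 2$ ($Q = 5 + \left(-1\right) 1 \cdot 3 = 5 - 3 = 2$)
$O{\left(\left(-1\right) 3 \right)} \left(-38 + Q\right) = \left(-1\right) 3 \left(1 - 3\right) \left(-38 + 2\right) = - 3 \left(1 - 3\right) \left(-36\right) = \left(-3\right) \left(-2\right) \left(-36\right) = 6 \left(-36\right) = -216$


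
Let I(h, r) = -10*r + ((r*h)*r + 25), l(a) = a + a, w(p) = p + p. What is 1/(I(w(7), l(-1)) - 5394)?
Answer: -1/5293 ≈ -0.00018893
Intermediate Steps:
w(p) = 2*p
l(a) = 2*a
I(h, r) = 25 - 10*r + h*r**2 (I(h, r) = -10*r + ((h*r)*r + 25) = -10*r + (h*r**2 + 25) = -10*r + (25 + h*r**2) = 25 - 10*r + h*r**2)
1/(I(w(7), l(-1)) - 5394) = 1/((25 - 20*(-1) + (2*7)*(2*(-1))**2) - 5394) = 1/((25 - 10*(-2) + 14*(-2)**2) - 5394) = 1/((25 + 20 + 14*4) - 5394) = 1/((25 + 20 + 56) - 5394) = 1/(101 - 5394) = 1/(-5293) = -1/5293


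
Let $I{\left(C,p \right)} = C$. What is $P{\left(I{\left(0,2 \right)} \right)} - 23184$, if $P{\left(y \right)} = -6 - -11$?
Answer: $-23179$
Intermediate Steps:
$P{\left(y \right)} = 5$ ($P{\left(y \right)} = -6 + 11 = 5$)
$P{\left(I{\left(0,2 \right)} \right)} - 23184 = 5 - 23184 = -23179$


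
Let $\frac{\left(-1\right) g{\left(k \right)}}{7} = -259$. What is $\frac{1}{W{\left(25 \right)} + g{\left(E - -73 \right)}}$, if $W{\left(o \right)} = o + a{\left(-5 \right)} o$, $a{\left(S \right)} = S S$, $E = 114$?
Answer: $\frac{1}{2463} \approx 0.00040601$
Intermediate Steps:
$a{\left(S \right)} = S^{2}$
$g{\left(k \right)} = 1813$ ($g{\left(k \right)} = \left(-7\right) \left(-259\right) = 1813$)
$W{\left(o \right)} = 26 o$ ($W{\left(o \right)} = o + \left(-5\right)^{2} o = o + 25 o = 26 o$)
$\frac{1}{W{\left(25 \right)} + g{\left(E - -73 \right)}} = \frac{1}{26 \cdot 25 + 1813} = \frac{1}{650 + 1813} = \frac{1}{2463}$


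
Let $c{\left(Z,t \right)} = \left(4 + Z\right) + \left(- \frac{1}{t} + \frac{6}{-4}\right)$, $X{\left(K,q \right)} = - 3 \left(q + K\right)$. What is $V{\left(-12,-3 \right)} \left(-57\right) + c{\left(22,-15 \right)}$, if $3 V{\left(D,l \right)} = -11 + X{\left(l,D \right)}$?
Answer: $- \frac{18643}{30} \approx -621.43$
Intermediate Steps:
$X{\left(K,q \right)} = - 3 K - 3 q$ ($X{\left(K,q \right)} = - 3 \left(K + q\right) = - 3 K - 3 q$)
$c{\left(Z,t \right)} = \frac{5}{2} + Z - \frac{1}{t}$ ($c{\left(Z,t \right)} = \left(4 + Z\right) + \left(- \frac{1}{t} + 6 \left(- \frac{1}{4}\right)\right) = \left(4 + Z\right) - \left(\frac{3}{2} + \frac{1}{t}\right) = \frac{5}{2} + Z - \frac{1}{t}$)
$V{\left(D,l \right)} = - \frac{11}{3} - D - l$ ($V{\left(D,l \right)} = \frac{-11 - \left(3 D + 3 l\right)}{3} = \frac{-11 - 3 D - 3 l}{3} = - \frac{11}{3} - D - l$)
$V{\left(-12,-3 \right)} \left(-57\right) + c{\left(22,-15 \right)} = \left(- \frac{11}{3} - -12 - -3\right) \left(-57\right) + \left(\frac{5}{2} + 22 - \frac{1}{-15}\right) = \left(- \frac{11}{3} + 12 + 3\right) \left(-57\right) + \left(\frac{5}{2} + 22 - - \frac{1}{15}\right) = \frac{34}{3} \left(-57\right) + \left(\frac{5}{2} + 22 + \frac{1}{15}\right) = -646 + \frac{737}{30} = - \frac{18643}{30}$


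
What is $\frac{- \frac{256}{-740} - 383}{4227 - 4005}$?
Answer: $- \frac{23597}{13690} \approx -1.7237$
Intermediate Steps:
$\frac{- \frac{256}{-740} - 383}{4227 - 4005} = \frac{\left(-256\right) \left(- \frac{1}{740}\right) - 383}{222} = \left(\frac{64}{185} - 383\right) \frac{1}{222} = \left(- \frac{70791}{185}\right) \frac{1}{222} = - \frac{23597}{13690}$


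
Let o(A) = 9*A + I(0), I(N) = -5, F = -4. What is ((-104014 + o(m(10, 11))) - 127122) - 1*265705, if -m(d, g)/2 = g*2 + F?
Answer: -497170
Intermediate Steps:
m(d, g) = 8 - 4*g (m(d, g) = -2*(g*2 - 4) = -2*(2*g - 4) = -2*(-4 + 2*g) = 8 - 4*g)
o(A) = -5 + 9*A (o(A) = 9*A - 5 = -5 + 9*A)
((-104014 + o(m(10, 11))) - 127122) - 1*265705 = ((-104014 + (-5 + 9*(8 - 4*11))) - 127122) - 1*265705 = ((-104014 + (-5 + 9*(8 - 44))) - 127122) - 265705 = ((-104014 + (-5 + 9*(-36))) - 127122) - 265705 = ((-104014 + (-5 - 324)) - 127122) - 265705 = ((-104014 - 329) - 127122) - 265705 = (-104343 - 127122) - 265705 = -231465 - 265705 = -497170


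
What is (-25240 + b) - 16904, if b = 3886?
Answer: -38258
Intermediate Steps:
(-25240 + b) - 16904 = (-25240 + 3886) - 16904 = -21354 - 16904 = -38258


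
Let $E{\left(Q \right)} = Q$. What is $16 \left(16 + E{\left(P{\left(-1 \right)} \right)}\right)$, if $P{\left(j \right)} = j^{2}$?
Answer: $272$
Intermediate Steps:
$16 \left(16 + E{\left(P{\left(-1 \right)} \right)}\right) = 16 \left(16 + \left(-1\right)^{2}\right) = 16 \left(16 + 1\right) = 16 \cdot 17 = 272$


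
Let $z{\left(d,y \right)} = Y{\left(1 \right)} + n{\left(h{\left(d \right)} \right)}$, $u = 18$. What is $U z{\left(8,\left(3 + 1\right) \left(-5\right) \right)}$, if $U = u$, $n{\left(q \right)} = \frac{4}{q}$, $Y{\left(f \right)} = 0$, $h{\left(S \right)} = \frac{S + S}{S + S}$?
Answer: $72$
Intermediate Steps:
$h{\left(S \right)} = 1$ ($h{\left(S \right)} = \frac{2 S}{2 S} = 2 S \frac{1}{2 S} = 1$)
$z{\left(d,y \right)} = 4$ ($z{\left(d,y \right)} = 0 + \frac{4}{1} = 0 + 4 \cdot 1 = 0 + 4 = 4$)
$U = 18$
$U z{\left(8,\left(3 + 1\right) \left(-5\right) \right)} = 18 \cdot 4 = 72$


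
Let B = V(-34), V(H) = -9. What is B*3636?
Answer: -32724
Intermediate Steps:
B = -9
B*3636 = -9*3636 = -32724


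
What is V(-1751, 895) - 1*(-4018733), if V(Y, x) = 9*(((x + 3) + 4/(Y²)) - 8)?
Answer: 12345998064779/3066001 ≈ 4.0267e+6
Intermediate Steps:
V(Y, x) = -45 + 9*x + 36/Y² (V(Y, x) = 9*(((3 + x) + 4/Y²) - 8) = 9*((3 + x + 4/Y²) - 8) = 9*(-5 + x + 4/Y²) = -45 + 9*x + 36/Y²)
V(-1751, 895) - 1*(-4018733) = (-45 + 9*895 + 36/(-1751)²) - 1*(-4018733) = (-45 + 8055 + 36*(1/3066001)) + 4018733 = (-45 + 8055 + 36/3066001) + 4018733 = 24558668046/3066001 + 4018733 = 12345998064779/3066001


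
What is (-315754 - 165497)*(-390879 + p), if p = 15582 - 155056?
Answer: 255232911603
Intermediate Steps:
p = -139474
(-315754 - 165497)*(-390879 + p) = (-315754 - 165497)*(-390879 - 139474) = -481251*(-530353) = 255232911603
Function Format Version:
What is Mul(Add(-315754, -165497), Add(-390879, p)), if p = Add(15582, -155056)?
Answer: 255232911603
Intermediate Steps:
p = -139474
Mul(Add(-315754, -165497), Add(-390879, p)) = Mul(Add(-315754, -165497), Add(-390879, -139474)) = Mul(-481251, -530353) = 255232911603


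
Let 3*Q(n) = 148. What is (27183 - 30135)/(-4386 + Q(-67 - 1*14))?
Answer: 4428/6505 ≈ 0.68071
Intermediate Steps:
Q(n) = 148/3 (Q(n) = (⅓)*148 = 148/3)
(27183 - 30135)/(-4386 + Q(-67 - 1*14)) = (27183 - 30135)/(-4386 + 148/3) = -2952/(-13010/3) = -2952*(-3/13010) = 4428/6505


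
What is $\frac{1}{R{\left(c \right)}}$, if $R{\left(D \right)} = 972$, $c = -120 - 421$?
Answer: $\frac{1}{972} \approx 0.0010288$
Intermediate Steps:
$c = -541$ ($c = -120 - 421 = -541$)
$\frac{1}{R{\left(c \right)}} = \frac{1}{972}$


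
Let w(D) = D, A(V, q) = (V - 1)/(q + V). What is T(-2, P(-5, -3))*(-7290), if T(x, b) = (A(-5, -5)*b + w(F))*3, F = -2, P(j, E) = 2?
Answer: 17496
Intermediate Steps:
A(V, q) = (-1 + V)/(V + q)
T(x, b) = -6 + 9*b/5 (T(x, b) = (((-1 - 5)/(-5 - 5))*b - 2)*3 = ((-6/(-10))*b - 2)*3 = ((-⅒*(-6))*b - 2)*3 = (3*b/5 - 2)*3 = (-2 + 3*b/5)*3 = -6 + 9*b/5)
T(-2, P(-5, -3))*(-7290) = (-6 + (9/5)*2)*(-7290) = (-6 + 18/5)*(-7290) = -12/5*(-7290) = 17496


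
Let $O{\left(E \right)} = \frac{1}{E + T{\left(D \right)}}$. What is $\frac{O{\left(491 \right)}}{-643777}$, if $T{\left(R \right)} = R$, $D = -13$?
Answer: $- \frac{1}{307725406} \approx -3.2496 \cdot 10^{-9}$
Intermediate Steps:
$O{\left(E \right)} = \frac{1}{-13 + E}$ ($O{\left(E \right)} = \frac{1}{E - 13} = \frac{1}{-13 + E}$)
$\frac{O{\left(491 \right)}}{-643777} = \frac{1}{\left(-13 + 491\right) \left(-643777\right)} = \frac{1}{478} \left(- \frac{1}{643777}\right) = - \frac{1}{307725406}$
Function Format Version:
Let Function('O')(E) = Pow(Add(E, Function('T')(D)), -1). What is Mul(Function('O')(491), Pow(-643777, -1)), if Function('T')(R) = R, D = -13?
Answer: Rational(-1, 307725406) ≈ -3.2496e-9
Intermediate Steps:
Function('O')(E) = Pow(Add(-13, E), -1) (Function('O')(E) = Pow(Add(E, -13), -1) = Pow(Add(-13, E), -1))
Mul(Function('O')(491), Pow(-643777, -1)) = Mul(Pow(Add(-13, 491), -1), Pow(-643777, -1)) = Mul(Pow(478, -1), Rational(-1, 643777)) = Mul(Rational(1, 478), Rational(-1, 643777)) = Rational(-1, 307725406)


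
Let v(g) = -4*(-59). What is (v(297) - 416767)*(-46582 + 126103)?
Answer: -33122961651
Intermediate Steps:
v(g) = 236
(v(297) - 416767)*(-46582 + 126103) = (236 - 416767)*(-46582 + 126103) = -416531*79521 = -33122961651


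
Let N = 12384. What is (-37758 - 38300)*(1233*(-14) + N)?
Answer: 371010924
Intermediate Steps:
(-37758 - 38300)*(1233*(-14) + N) = (-37758 - 38300)*(1233*(-14) + 12384) = -76058*(-17262 + 12384) = -76058*(-4878) = 371010924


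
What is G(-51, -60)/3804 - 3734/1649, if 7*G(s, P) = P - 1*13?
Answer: -99549329/43909572 ≈ -2.2671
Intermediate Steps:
G(s, P) = -13/7 + P/7 (G(s, P) = (P - 1*13)/7 = (P - 13)/7 = (-13 + P)/7 = -13/7 + P/7)
G(-51, -60)/3804 - 3734/1649 = (-13/7 + (⅐)*(-60))/3804 - 3734/1649 = (-13/7 - 60/7)*(1/3804) - 3734*1/1649 = -73/7*1/3804 - 3734/1649 = -73/26628 - 3734/1649 = -99549329/43909572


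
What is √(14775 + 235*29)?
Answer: √21590 ≈ 146.94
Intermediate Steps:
√(14775 + 235*29) = √(14775 + 6815) = √21590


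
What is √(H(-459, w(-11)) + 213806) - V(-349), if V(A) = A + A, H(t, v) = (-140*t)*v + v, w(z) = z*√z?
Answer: 698 + √(213806 - 706871*I*√11) ≈ 1831.1 - 1034.5*I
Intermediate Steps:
w(z) = z^(3/2)
H(t, v) = v - 140*t*v (H(t, v) = -140*t*v + v = v - 140*t*v)
V(A) = 2*A
√(H(-459, w(-11)) + 213806) - V(-349) = √((-11)^(3/2)*(1 - 140*(-459)) + 213806) - 2*(-349) = √((-11*I*√11)*(1 + 64260) + 213806) - 1*(-698) = √(-11*I*√11*64261 + 213806) + 698 = √(-706871*I*√11 + 213806) + 698 = √(213806 - 706871*I*√11) + 698 = 698 + √(213806 - 706871*I*√11)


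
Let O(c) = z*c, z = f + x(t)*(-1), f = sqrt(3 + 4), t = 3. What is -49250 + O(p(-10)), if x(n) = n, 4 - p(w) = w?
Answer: -49292 + 14*sqrt(7) ≈ -49255.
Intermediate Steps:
p(w) = 4 - w
f = sqrt(7) ≈ 2.6458
z = -3 + sqrt(7) (z = sqrt(7) + 3*(-1) = sqrt(7) - 3 = -3 + sqrt(7) ≈ -0.35425)
O(c) = c*(-3 + sqrt(7)) (O(c) = (-3 + sqrt(7))*c = c*(-3 + sqrt(7)))
-49250 + O(p(-10)) = -49250 + (4 - 1*(-10))*(-3 + sqrt(7)) = -49250 + (4 + 10)*(-3 + sqrt(7)) = -49250 + 14*(-3 + sqrt(7)) = -49250 + (-42 + 14*sqrt(7)) = -49292 + 14*sqrt(7)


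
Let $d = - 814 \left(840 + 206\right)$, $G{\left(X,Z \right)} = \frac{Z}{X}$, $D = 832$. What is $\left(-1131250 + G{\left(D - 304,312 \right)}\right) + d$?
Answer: $- \frac{43619255}{22} \approx -1.9827 \cdot 10^{6}$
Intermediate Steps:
$d = -851444$ ($d = \left(-814\right) 1046 = -851444$)
$\left(-1131250 + G{\left(D - 304,312 \right)}\right) + d = \left(-1131250 + \frac{312}{832 - 304}\right) - 851444 = \left(-1131250 + \frac{312}{528}\right) - 851444 = \left(-1131250 + 312 \cdot \frac{1}{528}\right) - 851444 = \left(-1131250 + \frac{13}{22}\right) - 851444 = - \frac{24887487}{22} - 851444 = - \frac{43619255}{22}$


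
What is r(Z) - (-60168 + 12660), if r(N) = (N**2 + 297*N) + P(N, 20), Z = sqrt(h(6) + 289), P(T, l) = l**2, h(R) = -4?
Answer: 48193 + 297*sqrt(285) ≈ 53207.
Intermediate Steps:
Z = sqrt(285) (Z = sqrt(-4 + 289) = sqrt(285) ≈ 16.882)
r(N) = 400 + N**2 + 297*N (r(N) = (N**2 + 297*N) + 20**2 = (N**2 + 297*N) + 400 = 400 + N**2 + 297*N)
r(Z) - (-60168 + 12660) = (400 + (sqrt(285))**2 + 297*sqrt(285)) - (-60168 + 12660) = (400 + 285 + 297*sqrt(285)) - 1*(-47508) = (685 + 297*sqrt(285)) + 47508 = 48193 + 297*sqrt(285)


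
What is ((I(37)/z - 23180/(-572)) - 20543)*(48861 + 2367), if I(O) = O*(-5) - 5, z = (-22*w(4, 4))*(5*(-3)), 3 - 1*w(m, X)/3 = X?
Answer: -150191610788/143 ≈ -1.0503e+9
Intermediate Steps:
w(m, X) = 9 - 3*X
z = -990 (z = (-22*(9 - 3*4))*(5*(-3)) = -22*(9 - 12)*(-15) = -22*(-3)*(-15) = 66*(-15) = -990)
I(O) = -5 - 5*O (I(O) = -5*O - 5 = -5 - 5*O)
((I(37)/z - 23180/(-572)) - 20543)*(48861 + 2367) = (((-5 - 5*37)/(-990) - 23180/(-572)) - 20543)*(48861 + 2367) = (((-5 - 185)*(-1/990) - 23180*(-1/572)) - 20543)*51228 = ((-190*(-1/990) + 5795/143) - 20543)*51228 = ((19/99 + 5795/143) - 20543)*51228 = (52402/1287 - 20543)*51228 = -26386439/1287*51228 = -150191610788/143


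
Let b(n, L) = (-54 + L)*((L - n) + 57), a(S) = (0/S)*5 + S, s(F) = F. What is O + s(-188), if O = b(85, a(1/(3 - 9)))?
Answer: 48157/36 ≈ 1337.7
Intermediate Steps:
a(S) = S (a(S) = 0*5 + S = 0 + S = S)
b(n, L) = (-54 + L)*(57 + L - n)
O = 54925/36 (O = -3078 + (1/(3 - 9))² + 3/(3 - 9) + 54*85 - 1*85/(3 - 9) = -3078 + (1/(-6))² + 3/(-6) + 4590 - 1*85/(-6) = -3078 + (-⅙)² + 3*(-⅙) + 4590 - 1*(-⅙)*85 = -3078 + 1/36 - ½ + 4590 + 85/6 = 54925/36 ≈ 1525.7)
O + s(-188) = 54925/36 - 188 = 48157/36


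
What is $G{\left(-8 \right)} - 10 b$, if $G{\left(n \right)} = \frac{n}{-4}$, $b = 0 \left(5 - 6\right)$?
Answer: $2$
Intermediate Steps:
$b = 0$ ($b = 0 \left(-1\right) = 0$)
$G{\left(n \right)} = - \frac{n}{4}$ ($G{\left(n \right)} = n \left(- \frac{1}{4}\right) = - \frac{n}{4}$)
$G{\left(-8 \right)} - 10 b = \left(- \frac{1}{4}\right) \left(-8\right) - 0 = 2 + 0 = 2$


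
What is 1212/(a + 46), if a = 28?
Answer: 606/37 ≈ 16.378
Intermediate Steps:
1212/(a + 46) = 1212/(28 + 46) = 1212/74 = (1/74)*1212 = 606/37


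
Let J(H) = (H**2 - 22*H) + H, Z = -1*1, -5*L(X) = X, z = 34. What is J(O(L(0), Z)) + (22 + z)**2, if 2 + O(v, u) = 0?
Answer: 3182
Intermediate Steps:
L(X) = -X/5
Z = -1
O(v, u) = -2 (O(v, u) = -2 + 0 = -2)
J(H) = H**2 - 21*H
J(O(L(0), Z)) + (22 + z)**2 = -2*(-21 - 2) + (22 + 34)**2 = -2*(-23) + 56**2 = 46 + 3136 = 3182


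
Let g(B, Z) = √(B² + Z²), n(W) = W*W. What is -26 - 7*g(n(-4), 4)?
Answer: -26 - 28*√17 ≈ -141.45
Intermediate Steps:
n(W) = W²
-26 - 7*g(n(-4), 4) = -26 - 7*√(((-4)²)² + 4²) = -26 - 7*√(16² + 16) = -26 - 7*√(256 + 16) = -26 - 28*√17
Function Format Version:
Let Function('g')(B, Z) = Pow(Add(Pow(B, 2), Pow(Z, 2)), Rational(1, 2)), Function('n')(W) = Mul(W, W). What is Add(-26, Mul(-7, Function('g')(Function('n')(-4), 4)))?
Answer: Add(-26, Mul(-28, Pow(17, Rational(1, 2)))) ≈ -141.45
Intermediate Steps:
Function('n')(W) = Pow(W, 2)
Add(-26, Mul(-7, Function('g')(Function('n')(-4), 4))) = Add(-26, Mul(-7, Pow(Add(Pow(Pow(-4, 2), 2), Pow(4, 2)), Rational(1, 2)))) = Add(-26, Mul(-7, Pow(Add(Pow(16, 2), 16), Rational(1, 2)))) = Add(-26, Mul(-7, Pow(Add(256, 16), Rational(1, 2)))) = Add(-26, Mul(-7, Pow(272, Rational(1, 2)))) = Add(-26, Mul(-7, Mul(4, Pow(17, Rational(1, 2))))) = Add(-26, Mul(-28, Pow(17, Rational(1, 2))))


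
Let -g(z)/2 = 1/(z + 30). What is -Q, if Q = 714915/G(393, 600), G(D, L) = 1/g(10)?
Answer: 142983/4 ≈ 35746.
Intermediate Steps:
g(z) = -2/(30 + z) (g(z) = -2/(z + 30) = -2/(30 + z))
G(D, L) = -20 (G(D, L) = 1/(-2/(30 + 10)) = 1/(-2/40) = 1/(-2*1/40) = 1/(-1/20) = -20)
Q = -142983/4 (Q = 714915/(-20) = 714915*(-1/20) = -142983/4 ≈ -35746.)
-Q = -1*(-142983/4) = 142983/4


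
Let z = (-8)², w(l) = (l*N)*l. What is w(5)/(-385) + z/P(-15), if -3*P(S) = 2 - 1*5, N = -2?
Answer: 4938/77 ≈ 64.130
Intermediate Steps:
w(l) = -2*l² (w(l) = (l*(-2))*l = (-2*l)*l = -2*l²)
P(S) = 1 (P(S) = -(2 - 1*5)/3 = -(2 - 5)/3 = -⅓*(-3) = 1)
z = 64
w(5)/(-385) + z/P(-15) = -2*5²/(-385) + 64/1 = -2*25*(-1/385) + 64*1 = -50*(-1/385) + 64 = 10/77 + 64 = 4938/77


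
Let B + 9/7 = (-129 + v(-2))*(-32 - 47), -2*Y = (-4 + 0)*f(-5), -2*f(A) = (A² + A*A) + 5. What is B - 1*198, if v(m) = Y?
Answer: 100357/7 ≈ 14337.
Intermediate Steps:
f(A) = -5/2 - A² (f(A) = -((A² + A*A) + 5)/2 = -((A² + A²) + 5)/2 = -(2*A² + 5)/2 = -(5 + 2*A²)/2 = -5/2 - A²)
Y = -55 (Y = -(-4 + 0)*(-5/2 - 1*(-5)²)/2 = -(-2)*(-5/2 - 1*25) = -(-2)*(-5/2 - 25) = -(-2)*(-55)/2 = -½*110 = -55)
v(m) = -55
B = 101743/7 (B = -9/7 + (-129 - 55)*(-32 - 47) = -9/7 - 184*(-79) = -9/7 + 14536 = 101743/7 ≈ 14535.)
B - 1*198 = 101743/7 - 1*198 = 101743/7 - 198 = 100357/7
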